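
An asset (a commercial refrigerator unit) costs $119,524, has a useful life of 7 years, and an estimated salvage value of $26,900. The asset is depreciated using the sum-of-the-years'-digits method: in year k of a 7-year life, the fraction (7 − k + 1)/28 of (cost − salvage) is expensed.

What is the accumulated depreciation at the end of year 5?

Depreciable base = $119,524 − $26,900 = $92,624.
Sum of the years' digits = 7+6+5+4+3+2+1 = 28.
Year 1: $92,624 × 7/28 = $23,156. Book value $96,368.
Year 2: $92,624 × 6/28 = $19,848. Book value $76,520.
Year 3: $92,624 × 5/28 = $16,540. Book value $59,980.
Year 4: $92,624 × 4/28 = $13,232. Book value $46,748.
Year 5: $92,624 × 3/28 = $9,924. Book value $36,824.
Accumulated through year 5 = $119,524 − $36,824 = $82,700.

$82,700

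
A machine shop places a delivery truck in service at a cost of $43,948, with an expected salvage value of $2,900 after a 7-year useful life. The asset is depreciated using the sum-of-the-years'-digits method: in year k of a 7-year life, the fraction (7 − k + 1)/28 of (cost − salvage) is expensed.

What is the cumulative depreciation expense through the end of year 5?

Depreciable base = $43,948 − $2,900 = $41,048.
Sum of the years' digits = 7+6+5+4+3+2+1 = 28.
Year 1: $41,048 × 7/28 = $10,262. Book value $33,686.
Year 2: $41,048 × 6/28 = $8,796. Book value $24,890.
Year 3: $41,048 × 5/28 = $7,330. Book value $17,560.
Year 4: $41,048 × 4/28 = $5,864. Book value $11,696.
Year 5: $41,048 × 3/28 = $4,398. Book value $7,298.
Accumulated through year 5 = $43,948 − $7,298 = $36,650.

$36,650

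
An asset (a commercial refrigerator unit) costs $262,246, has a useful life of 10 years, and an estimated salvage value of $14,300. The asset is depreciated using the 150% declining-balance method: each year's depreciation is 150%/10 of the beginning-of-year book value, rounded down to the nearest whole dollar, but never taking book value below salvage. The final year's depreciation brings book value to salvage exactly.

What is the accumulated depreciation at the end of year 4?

Depreciable base = $262,246 − $14,300 = $247,946.
Year 1: ⌊$262,246 × 150%/10⌋ = $39,336. Book value $222,910.
Year 2: ⌊$222,910 × 150%/10⌋ = $33,436. Book value $189,474.
Year 3: ⌊$189,474 × 150%/10⌋ = $28,421. Book value $161,053.
Year 4: ⌊$161,053 × 150%/10⌋ = $24,157. Book value $136,896.
Accumulated through year 4 = $262,246 − $136,896 = $125,350.

$125,350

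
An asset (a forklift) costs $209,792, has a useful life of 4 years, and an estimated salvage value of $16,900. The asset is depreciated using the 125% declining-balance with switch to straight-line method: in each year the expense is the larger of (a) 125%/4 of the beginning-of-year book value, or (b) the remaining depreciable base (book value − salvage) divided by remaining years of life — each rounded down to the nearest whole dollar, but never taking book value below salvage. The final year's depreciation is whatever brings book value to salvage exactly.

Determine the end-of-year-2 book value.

Depreciable base = $209,792 − $16,900 = $192,892.
Year 1: DB = ⌊$209,792 × 125%/4⌋ = $65,560; SL = ⌊$192,892/4⌋ = $48,223 → take DB $65,560. Book value $144,232.
Year 2: DB = ⌊$144,232 × 125%/4⌋ = $45,072; SL = ⌊$127,332/3⌋ = $42,444 → take DB $45,072. Book value $99,160.

$99,160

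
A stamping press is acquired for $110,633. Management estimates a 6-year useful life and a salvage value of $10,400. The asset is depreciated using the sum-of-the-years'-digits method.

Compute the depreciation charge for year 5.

$9,546

Depreciable base = $110,633 − $10,400 = $100,233.
Sum of the years' digits = 6+5+4+3+2+1 = 21.
Year 1: $100,233 × 6/21 = $28,638. Book value $81,995.
Year 2: $100,233 × 5/21 = $23,865. Book value $58,130.
Year 3: $100,233 × 4/21 = $19,092. Book value $39,038.
Year 4: $100,233 × 3/21 = $14,319. Book value $24,719.
Year 5: $100,233 × 2/21 = $9,546. Book value $15,173.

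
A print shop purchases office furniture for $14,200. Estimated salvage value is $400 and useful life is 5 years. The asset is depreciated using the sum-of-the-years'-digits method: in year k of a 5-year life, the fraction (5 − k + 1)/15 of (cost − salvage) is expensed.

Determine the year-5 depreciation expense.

$920

Depreciable base = $14,200 − $400 = $13,800.
Sum of the years' digits = 5+4+3+2+1 = 15.
Year 1: $13,800 × 5/15 = $4,600. Book value $9,600.
Year 2: $13,800 × 4/15 = $3,680. Book value $5,920.
Year 3: $13,800 × 3/15 = $2,760. Book value $3,160.
Year 4: $13,800 × 2/15 = $1,840. Book value $1,320.
Year 5: $13,800 × 1/15 = $920. Book value $400.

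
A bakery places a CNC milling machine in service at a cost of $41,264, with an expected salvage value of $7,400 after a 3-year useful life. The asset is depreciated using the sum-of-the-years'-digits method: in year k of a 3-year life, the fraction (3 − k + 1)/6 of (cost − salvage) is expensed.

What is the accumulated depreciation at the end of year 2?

$28,220

Depreciable base = $41,264 − $7,400 = $33,864.
Sum of the years' digits = 3+2+1 = 6.
Year 1: $33,864 × 3/6 = $16,932. Book value $24,332.
Year 2: $33,864 × 2/6 = $11,288. Book value $13,044.
Accumulated through year 2 = $41,264 − $13,044 = $28,220.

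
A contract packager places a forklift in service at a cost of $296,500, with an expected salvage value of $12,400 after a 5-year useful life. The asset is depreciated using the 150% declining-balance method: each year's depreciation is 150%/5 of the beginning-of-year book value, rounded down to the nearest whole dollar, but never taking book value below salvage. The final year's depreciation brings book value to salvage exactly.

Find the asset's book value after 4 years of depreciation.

$71,190

Depreciable base = $296,500 − $12,400 = $284,100.
Year 1: ⌊$296,500 × 150%/5⌋ = $88,950. Book value $207,550.
Year 2: ⌊$207,550 × 150%/5⌋ = $62,265. Book value $145,285.
Year 3: ⌊$145,285 × 150%/5⌋ = $43,585. Book value $101,700.
Year 4: ⌊$101,700 × 150%/5⌋ = $30,510. Book value $71,190.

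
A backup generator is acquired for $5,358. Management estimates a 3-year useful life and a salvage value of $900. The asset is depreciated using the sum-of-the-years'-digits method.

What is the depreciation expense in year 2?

Depreciable base = $5,358 − $900 = $4,458.
Sum of the years' digits = 3+2+1 = 6.
Year 1: $4,458 × 3/6 = $2,229. Book value $3,129.
Year 2: $4,458 × 2/6 = $1,486. Book value $1,643.

$1,486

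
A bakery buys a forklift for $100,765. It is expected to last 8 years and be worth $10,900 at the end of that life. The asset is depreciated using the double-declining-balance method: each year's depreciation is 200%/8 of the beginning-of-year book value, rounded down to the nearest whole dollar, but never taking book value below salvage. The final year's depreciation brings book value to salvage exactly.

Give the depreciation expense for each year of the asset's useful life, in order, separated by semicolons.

$25,191; $18,893; $14,170; $10,627; $7,971; $5,978; $4,483; $2,552

Depreciable base = $100,765 − $10,900 = $89,865.
Year 1: ⌊$100,765 × 200%/8⌋ = $25,191. Book value $75,574.
Year 2: ⌊$75,574 × 200%/8⌋ = $18,893. Book value $56,681.
Year 3: ⌊$56,681 × 200%/8⌋ = $14,170. Book value $42,511.
Year 4: ⌊$42,511 × 200%/8⌋ = $10,627. Book value $31,884.
Year 5: ⌊$31,884 × 200%/8⌋ = $7,971. Book value $23,913.
Year 6: ⌊$23,913 × 200%/8⌋ = $5,978. Book value $17,935.
Year 7: ⌊$17,935 × 200%/8⌋ = $4,483. Book value $13,452.
Year 8 (final): $13,452 − $10,900 = $2,552. Book value $10,900.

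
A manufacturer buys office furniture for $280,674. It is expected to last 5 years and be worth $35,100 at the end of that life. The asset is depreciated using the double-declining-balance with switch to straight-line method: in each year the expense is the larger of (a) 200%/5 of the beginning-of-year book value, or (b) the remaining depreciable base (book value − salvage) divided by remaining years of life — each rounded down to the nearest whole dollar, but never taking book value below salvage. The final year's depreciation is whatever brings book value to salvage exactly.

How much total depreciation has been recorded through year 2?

$179,631

Depreciable base = $280,674 − $35,100 = $245,574.
Year 1: DB = ⌊$280,674 × 200%/5⌋ = $112,269; SL = ⌊$245,574/5⌋ = $49,114 → take DB $112,269. Book value $168,405.
Year 2: DB = ⌊$168,405 × 200%/5⌋ = $67,362; SL = ⌊$133,305/4⌋ = $33,326 → take DB $67,362. Book value $101,043.
Accumulated through year 2 = $280,674 − $101,043 = $179,631.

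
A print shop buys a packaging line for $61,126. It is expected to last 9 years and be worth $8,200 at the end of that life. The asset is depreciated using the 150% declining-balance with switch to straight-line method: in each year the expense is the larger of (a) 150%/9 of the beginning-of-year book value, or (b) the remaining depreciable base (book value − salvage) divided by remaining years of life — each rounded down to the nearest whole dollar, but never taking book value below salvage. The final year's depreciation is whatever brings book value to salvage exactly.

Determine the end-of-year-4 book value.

Depreciable base = $61,126 − $8,200 = $52,926.
Year 1: DB = ⌊$61,126 × 150%/9⌋ = $10,187; SL = ⌊$52,926/9⌋ = $5,880 → take DB $10,187. Book value $50,939.
Year 2: DB = ⌊$50,939 × 150%/9⌋ = $8,489; SL = ⌊$42,739/8⌋ = $5,342 → take DB $8,489. Book value $42,450.
Year 3: DB = ⌊$42,450 × 150%/9⌋ = $7,075; SL = ⌊$34,250/7⌋ = $4,892 → take DB $7,075. Book value $35,375.
Year 4: DB = ⌊$35,375 × 150%/9⌋ = $5,895; SL = ⌊$27,175/6⌋ = $4,529 → take DB $5,895. Book value $29,480.

$29,480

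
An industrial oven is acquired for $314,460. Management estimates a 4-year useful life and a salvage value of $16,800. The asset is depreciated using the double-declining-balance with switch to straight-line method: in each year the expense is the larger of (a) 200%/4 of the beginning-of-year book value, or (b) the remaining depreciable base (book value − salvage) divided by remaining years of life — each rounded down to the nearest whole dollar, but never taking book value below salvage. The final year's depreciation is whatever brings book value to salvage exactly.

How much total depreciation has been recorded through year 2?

$235,845

Depreciable base = $314,460 − $16,800 = $297,660.
Year 1: DB = ⌊$314,460 × 200%/4⌋ = $157,230; SL = ⌊$297,660/4⌋ = $74,415 → take DB $157,230. Book value $157,230.
Year 2: DB = ⌊$157,230 × 200%/4⌋ = $78,615; SL = ⌊$140,430/3⌋ = $46,810 → take DB $78,615. Book value $78,615.
Accumulated through year 2 = $314,460 − $78,615 = $235,845.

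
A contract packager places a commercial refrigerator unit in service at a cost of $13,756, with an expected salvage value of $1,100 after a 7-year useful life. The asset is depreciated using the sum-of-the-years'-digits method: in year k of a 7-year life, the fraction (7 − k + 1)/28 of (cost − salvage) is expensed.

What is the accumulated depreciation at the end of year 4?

Depreciable base = $13,756 − $1,100 = $12,656.
Sum of the years' digits = 7+6+5+4+3+2+1 = 28.
Year 1: $12,656 × 7/28 = $3,164. Book value $10,592.
Year 2: $12,656 × 6/28 = $2,712. Book value $7,880.
Year 3: $12,656 × 5/28 = $2,260. Book value $5,620.
Year 4: $12,656 × 4/28 = $1,808. Book value $3,812.
Accumulated through year 4 = $13,756 − $3,812 = $9,944.

$9,944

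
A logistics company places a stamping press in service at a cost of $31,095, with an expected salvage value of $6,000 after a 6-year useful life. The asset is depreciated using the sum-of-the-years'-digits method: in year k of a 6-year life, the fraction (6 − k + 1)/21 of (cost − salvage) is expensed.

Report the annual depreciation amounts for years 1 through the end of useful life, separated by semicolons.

$7,170; $5,975; $4,780; $3,585; $2,390; $1,195

Depreciable base = $31,095 − $6,000 = $25,095.
Sum of the years' digits = 6+5+4+3+2+1 = 21.
Year 1: $25,095 × 6/21 = $7,170. Book value $23,925.
Year 2: $25,095 × 5/21 = $5,975. Book value $17,950.
Year 3: $25,095 × 4/21 = $4,780. Book value $13,170.
Year 4: $25,095 × 3/21 = $3,585. Book value $9,585.
Year 5: $25,095 × 2/21 = $2,390. Book value $7,195.
Year 6: $25,095 × 1/21 = $1,195. Book value $6,000.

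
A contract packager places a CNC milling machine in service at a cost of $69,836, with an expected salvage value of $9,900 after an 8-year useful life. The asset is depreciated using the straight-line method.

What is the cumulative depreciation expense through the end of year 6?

$44,952

Depreciable base = $69,836 − $9,900 = $59,936.
Annual expense = $59,936 / 8 = $7,492.
End of year 1: book value $62,344.
End of year 2: book value $54,852.
End of year 3: book value $47,360.
End of year 4: book value $39,868.
End of year 5: book value $32,376.
End of year 6: book value $24,884.
Accumulated through year 6 = $69,836 − $24,884 = $44,952.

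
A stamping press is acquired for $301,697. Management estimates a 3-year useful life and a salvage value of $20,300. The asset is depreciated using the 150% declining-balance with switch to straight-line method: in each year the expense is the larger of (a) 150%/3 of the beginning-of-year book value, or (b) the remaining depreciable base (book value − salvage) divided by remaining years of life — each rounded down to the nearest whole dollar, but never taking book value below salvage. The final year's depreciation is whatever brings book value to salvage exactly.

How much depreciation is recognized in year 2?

$75,424

Depreciable base = $301,697 − $20,300 = $281,397.
Year 1: DB = ⌊$301,697 × 150%/3⌋ = $150,848; SL = ⌊$281,397/3⌋ = $93,799 → take DB $150,848. Book value $150,849.
Year 2: DB = ⌊$150,849 × 150%/3⌋ = $75,424; SL = ⌊$130,549/2⌋ = $65,274 → take DB $75,424. Book value $75,425.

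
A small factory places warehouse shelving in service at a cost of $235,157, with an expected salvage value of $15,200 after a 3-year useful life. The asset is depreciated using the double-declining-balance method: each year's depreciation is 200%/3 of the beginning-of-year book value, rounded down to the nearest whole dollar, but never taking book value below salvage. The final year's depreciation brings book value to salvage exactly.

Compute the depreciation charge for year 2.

Depreciable base = $235,157 − $15,200 = $219,957.
Year 1: ⌊$235,157 × 200%/3⌋ = $156,771. Book value $78,386.
Year 2: ⌊$78,386 × 200%/3⌋ = $52,257. Book value $26,129.

$52,257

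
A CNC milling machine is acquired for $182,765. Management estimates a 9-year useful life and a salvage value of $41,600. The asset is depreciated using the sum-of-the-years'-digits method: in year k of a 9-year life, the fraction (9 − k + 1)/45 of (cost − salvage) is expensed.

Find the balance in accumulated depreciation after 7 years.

Depreciable base = $182,765 − $41,600 = $141,165.
Sum of the years' digits = 9+8+7+6+5+4+3+2+1 = 45.
Year 1: $141,165 × 9/45 = $28,233. Book value $154,532.
Year 2: $141,165 × 8/45 = $25,096. Book value $129,436.
Year 3: $141,165 × 7/45 = $21,959. Book value $107,477.
Year 4: $141,165 × 6/45 = $18,822. Book value $88,655.
Year 5: $141,165 × 5/45 = $15,685. Book value $72,970.
Year 6: $141,165 × 4/45 = $12,548. Book value $60,422.
Year 7: $141,165 × 3/45 = $9,411. Book value $51,011.
Accumulated through year 7 = $182,765 − $51,011 = $131,754.

$131,754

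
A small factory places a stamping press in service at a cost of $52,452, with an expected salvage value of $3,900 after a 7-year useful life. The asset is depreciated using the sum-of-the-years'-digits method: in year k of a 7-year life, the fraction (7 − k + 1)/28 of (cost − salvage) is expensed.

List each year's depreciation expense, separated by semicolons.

$12,138; $10,404; $8,670; $6,936; $5,202; $3,468; $1,734

Depreciable base = $52,452 − $3,900 = $48,552.
Sum of the years' digits = 7+6+5+4+3+2+1 = 28.
Year 1: $48,552 × 7/28 = $12,138. Book value $40,314.
Year 2: $48,552 × 6/28 = $10,404. Book value $29,910.
Year 3: $48,552 × 5/28 = $8,670. Book value $21,240.
Year 4: $48,552 × 4/28 = $6,936. Book value $14,304.
Year 5: $48,552 × 3/28 = $5,202. Book value $9,102.
Year 6: $48,552 × 2/28 = $3,468. Book value $5,634.
Year 7: $48,552 × 1/28 = $1,734. Book value $3,900.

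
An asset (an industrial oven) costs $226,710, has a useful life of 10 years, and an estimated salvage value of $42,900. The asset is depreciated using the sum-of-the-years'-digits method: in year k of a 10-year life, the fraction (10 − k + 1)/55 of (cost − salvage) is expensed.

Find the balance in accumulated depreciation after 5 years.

$133,680

Depreciable base = $226,710 − $42,900 = $183,810.
Sum of the years' digits = 10+9+8+7+6+5+4+3+2+1 = 55.
Year 1: $183,810 × 10/55 = $33,420. Book value $193,290.
Year 2: $183,810 × 9/55 = $30,078. Book value $163,212.
Year 3: $183,810 × 8/55 = $26,736. Book value $136,476.
Year 4: $183,810 × 7/55 = $23,394. Book value $113,082.
Year 5: $183,810 × 6/55 = $20,052. Book value $93,030.
Accumulated through year 5 = $226,710 − $93,030 = $133,680.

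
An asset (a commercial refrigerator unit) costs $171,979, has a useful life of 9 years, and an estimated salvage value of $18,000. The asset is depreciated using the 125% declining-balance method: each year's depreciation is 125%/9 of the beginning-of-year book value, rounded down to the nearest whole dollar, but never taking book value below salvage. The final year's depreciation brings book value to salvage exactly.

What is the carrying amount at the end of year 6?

Depreciable base = $171,979 − $18,000 = $153,979.
Year 1: ⌊$171,979 × 125%/9⌋ = $23,885. Book value $148,094.
Year 2: ⌊$148,094 × 125%/9⌋ = $20,568. Book value $127,526.
Year 3: ⌊$127,526 × 125%/9⌋ = $17,711. Book value $109,815.
Year 4: ⌊$109,815 × 125%/9⌋ = $15,252. Book value $94,563.
Year 5: ⌊$94,563 × 125%/9⌋ = $13,133. Book value $81,430.
Year 6: ⌊$81,430 × 125%/9⌋ = $11,309. Book value $70,121.

$70,121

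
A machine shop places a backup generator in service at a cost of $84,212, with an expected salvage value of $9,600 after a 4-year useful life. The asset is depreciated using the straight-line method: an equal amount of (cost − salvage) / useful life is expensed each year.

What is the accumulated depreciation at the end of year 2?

$37,306

Depreciable base = $84,212 − $9,600 = $74,612.
Annual expense = $74,612 / 4 = $18,653.
End of year 1: book value $65,559.
End of year 2: book value $46,906.
Accumulated through year 2 = $84,212 − $46,906 = $37,306.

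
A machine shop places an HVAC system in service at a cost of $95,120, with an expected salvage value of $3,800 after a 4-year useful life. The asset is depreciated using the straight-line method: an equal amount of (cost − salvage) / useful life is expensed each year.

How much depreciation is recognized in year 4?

$22,830

Depreciable base = $95,120 − $3,800 = $91,320.
Annual expense = $91,320 / 4 = $22,830.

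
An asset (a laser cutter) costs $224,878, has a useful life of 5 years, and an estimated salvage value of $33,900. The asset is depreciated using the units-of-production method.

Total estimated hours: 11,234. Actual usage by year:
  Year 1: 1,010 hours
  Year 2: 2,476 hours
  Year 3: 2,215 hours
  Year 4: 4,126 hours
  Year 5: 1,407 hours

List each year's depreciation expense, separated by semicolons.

$17,170; $42,092; $37,655; $70,142; $23,919

Depreciable base = $224,878 − $33,900 = $190,978.
Rate = $190,978 / 11,234 hours = $17 per hour.
Year 1: 1,010 × $17 = $17,170. Book value $207,708.
Year 2: 2,476 × $17 = $42,092. Book value $165,616.
Year 3: 2,215 × $17 = $37,655. Book value $127,961.
Year 4: 4,126 × $17 = $70,142. Book value $57,819.
Year 5: 1,407 × $17 = $23,919. Book value $33,900.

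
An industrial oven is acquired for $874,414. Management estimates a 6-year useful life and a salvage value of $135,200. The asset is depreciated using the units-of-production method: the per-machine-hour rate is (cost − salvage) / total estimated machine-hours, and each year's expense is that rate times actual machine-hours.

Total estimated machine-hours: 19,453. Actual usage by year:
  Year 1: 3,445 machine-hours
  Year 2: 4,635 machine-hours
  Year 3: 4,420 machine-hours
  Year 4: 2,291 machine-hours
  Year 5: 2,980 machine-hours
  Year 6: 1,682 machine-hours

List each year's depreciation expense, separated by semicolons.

$130,910; $176,130; $167,960; $87,058; $113,240; $63,916

Depreciable base = $874,414 − $135,200 = $739,214.
Rate = $739,214 / 19,453 machine-hours = $38 per machine-hour.
Year 1: 3,445 × $38 = $130,910. Book value $743,504.
Year 2: 4,635 × $38 = $176,130. Book value $567,374.
Year 3: 4,420 × $38 = $167,960. Book value $399,414.
Year 4: 2,291 × $38 = $87,058. Book value $312,356.
Year 5: 2,980 × $38 = $113,240. Book value $199,116.
Year 6: 1,682 × $38 = $63,916. Book value $135,200.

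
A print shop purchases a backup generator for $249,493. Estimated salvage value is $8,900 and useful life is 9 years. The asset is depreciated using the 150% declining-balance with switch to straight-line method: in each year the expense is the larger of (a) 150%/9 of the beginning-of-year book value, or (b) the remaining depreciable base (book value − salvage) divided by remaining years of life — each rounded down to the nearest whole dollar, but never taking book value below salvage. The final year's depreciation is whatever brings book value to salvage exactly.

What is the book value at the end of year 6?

$75,752

Depreciable base = $249,493 − $8,900 = $240,593.
Year 1: DB = ⌊$249,493 × 150%/9⌋ = $41,582; SL = ⌊$240,593/9⌋ = $26,732 → take DB $41,582. Book value $207,911.
Year 2: DB = ⌊$207,911 × 150%/9⌋ = $34,651; SL = ⌊$199,011/8⌋ = $24,876 → take DB $34,651. Book value $173,260.
Year 3: DB = ⌊$173,260 × 150%/9⌋ = $28,876; SL = ⌊$164,360/7⌋ = $23,480 → take DB $28,876. Book value $144,384.
Year 4: DB = ⌊$144,384 × 150%/9⌋ = $24,064; SL = ⌊$135,484/6⌋ = $22,580 → take DB $24,064. Book value $120,320.
Year 5: DB = ⌊$120,320 × 150%/9⌋ = $20,053; SL = ⌊$111,420/5⌋ = $22,284 → take SL $22,284. Book value $98,036.
Year 6: DB = ⌊$98,036 × 150%/9⌋ = $16,339; SL = ⌊$89,136/4⌋ = $22,284 → take SL $22,284. Book value $75,752.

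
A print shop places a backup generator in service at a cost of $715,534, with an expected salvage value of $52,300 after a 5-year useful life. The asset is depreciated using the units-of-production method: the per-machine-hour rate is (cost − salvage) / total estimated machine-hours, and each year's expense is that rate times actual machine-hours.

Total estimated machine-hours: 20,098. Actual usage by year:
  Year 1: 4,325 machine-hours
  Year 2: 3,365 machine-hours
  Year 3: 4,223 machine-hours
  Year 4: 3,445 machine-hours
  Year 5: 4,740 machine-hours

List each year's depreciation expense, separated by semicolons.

Depreciable base = $715,534 − $52,300 = $663,234.
Rate = $663,234 / 20,098 machine-hours = $33 per machine-hour.
Year 1: 4,325 × $33 = $142,725. Book value $572,809.
Year 2: 3,365 × $33 = $111,045. Book value $461,764.
Year 3: 4,223 × $33 = $139,359. Book value $322,405.
Year 4: 3,445 × $33 = $113,685. Book value $208,720.
Year 5: 4,740 × $33 = $156,420. Book value $52,300.

$142,725; $111,045; $139,359; $113,685; $156,420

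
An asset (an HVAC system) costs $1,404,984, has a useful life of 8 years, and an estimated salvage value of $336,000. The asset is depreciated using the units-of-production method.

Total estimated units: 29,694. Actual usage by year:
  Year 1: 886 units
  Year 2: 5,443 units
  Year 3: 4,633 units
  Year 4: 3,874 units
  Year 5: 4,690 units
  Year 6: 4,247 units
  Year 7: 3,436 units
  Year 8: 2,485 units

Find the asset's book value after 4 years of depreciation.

$870,888

Depreciable base = $1,404,984 − $336,000 = $1,068,984.
Rate = $1,068,984 / 29,694 units = $36 per unit.
Year 1: 886 × $36 = $31,896. Book value $1,373,088.
Year 2: 5,443 × $36 = $195,948. Book value $1,177,140.
Year 3: 4,633 × $36 = $166,788. Book value $1,010,352.
Year 4: 3,874 × $36 = $139,464. Book value $870,888.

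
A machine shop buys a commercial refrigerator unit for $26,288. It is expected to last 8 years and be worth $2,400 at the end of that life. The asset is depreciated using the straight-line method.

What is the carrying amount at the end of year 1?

Depreciable base = $26,288 − $2,400 = $23,888.
Annual expense = $23,888 / 8 = $2,986.
End of year 1: book value $23,302.

$23,302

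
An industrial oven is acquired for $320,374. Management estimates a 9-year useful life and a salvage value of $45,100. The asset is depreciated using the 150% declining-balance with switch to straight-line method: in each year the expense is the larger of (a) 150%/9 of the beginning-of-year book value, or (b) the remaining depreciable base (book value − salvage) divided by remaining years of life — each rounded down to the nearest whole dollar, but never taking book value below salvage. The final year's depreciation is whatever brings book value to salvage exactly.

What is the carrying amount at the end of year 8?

Depreciable base = $320,374 − $45,100 = $275,274.
Year 1: DB = ⌊$320,374 × 150%/9⌋ = $53,395; SL = ⌊$275,274/9⌋ = $30,586 → take DB $53,395. Book value $266,979.
Year 2: DB = ⌊$266,979 × 150%/9⌋ = $44,496; SL = ⌊$221,879/8⌋ = $27,734 → take DB $44,496. Book value $222,483.
Year 3: DB = ⌊$222,483 × 150%/9⌋ = $37,080; SL = ⌊$177,383/7⌋ = $25,340 → take DB $37,080. Book value $185,403.
Year 4: DB = ⌊$185,403 × 150%/9⌋ = $30,900; SL = ⌊$140,303/6⌋ = $23,383 → take DB $30,900. Book value $154,503.
Year 5: DB = ⌊$154,503 × 150%/9⌋ = $25,750; SL = ⌊$109,403/5⌋ = $21,880 → take DB $25,750. Book value $128,753.
Year 6: DB = ⌊$128,753 × 150%/9⌋ = $21,458; SL = ⌊$83,653/4⌋ = $20,913 → take DB $21,458. Book value $107,295.
Year 7: DB = ⌊$107,295 × 150%/9⌋ = $17,882; SL = ⌊$62,195/3⌋ = $20,731 → take SL $20,731. Book value $86,564.
Year 8: DB = ⌊$86,564 × 150%/9⌋ = $14,427; SL = ⌊$41,464/2⌋ = $20,732 → take SL $20,732. Book value $65,832.

$65,832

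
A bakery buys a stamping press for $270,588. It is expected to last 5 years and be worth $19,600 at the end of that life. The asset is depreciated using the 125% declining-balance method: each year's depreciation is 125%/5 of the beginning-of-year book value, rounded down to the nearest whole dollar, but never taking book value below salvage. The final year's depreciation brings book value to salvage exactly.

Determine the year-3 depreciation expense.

$38,051

Depreciable base = $270,588 − $19,600 = $250,988.
Year 1: ⌊$270,588 × 125%/5⌋ = $67,647. Book value $202,941.
Year 2: ⌊$202,941 × 125%/5⌋ = $50,735. Book value $152,206.
Year 3: ⌊$152,206 × 125%/5⌋ = $38,051. Book value $114,155.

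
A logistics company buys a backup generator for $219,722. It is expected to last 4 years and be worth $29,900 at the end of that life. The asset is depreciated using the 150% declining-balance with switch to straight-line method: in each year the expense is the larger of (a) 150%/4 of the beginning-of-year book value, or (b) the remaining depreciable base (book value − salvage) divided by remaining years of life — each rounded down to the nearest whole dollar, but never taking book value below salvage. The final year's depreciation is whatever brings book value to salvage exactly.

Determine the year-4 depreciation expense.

Depreciable base = $219,722 − $29,900 = $189,822.
Year 1: DB = ⌊$219,722 × 150%/4⌋ = $82,395; SL = ⌊$189,822/4⌋ = $47,455 → take DB $82,395. Book value $137,327.
Year 2: DB = ⌊$137,327 × 150%/4⌋ = $51,497; SL = ⌊$107,427/3⌋ = $35,809 → take DB $51,497. Book value $85,830.
Year 3: DB = ⌊$85,830 × 150%/4⌋ = $32,186; SL = ⌊$55,930/2⌋ = $27,965 → take DB $32,186. Book value $53,644.
Year 4 (final): $53,644 − $29,900 = $23,744. Book value $29,900.

$23,744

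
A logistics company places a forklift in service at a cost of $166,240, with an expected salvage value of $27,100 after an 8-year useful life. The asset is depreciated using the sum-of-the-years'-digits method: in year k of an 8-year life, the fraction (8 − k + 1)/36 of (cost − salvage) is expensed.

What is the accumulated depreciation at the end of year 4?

$100,490

Depreciable base = $166,240 − $27,100 = $139,140.
Sum of the years' digits = 8+7+6+5+4+3+2+1 = 36.
Year 1: $139,140 × 8/36 = $30,920. Book value $135,320.
Year 2: $139,140 × 7/36 = $27,055. Book value $108,265.
Year 3: $139,140 × 6/36 = $23,190. Book value $85,075.
Year 4: $139,140 × 5/36 = $19,325. Book value $65,750.
Accumulated through year 4 = $166,240 − $65,750 = $100,490.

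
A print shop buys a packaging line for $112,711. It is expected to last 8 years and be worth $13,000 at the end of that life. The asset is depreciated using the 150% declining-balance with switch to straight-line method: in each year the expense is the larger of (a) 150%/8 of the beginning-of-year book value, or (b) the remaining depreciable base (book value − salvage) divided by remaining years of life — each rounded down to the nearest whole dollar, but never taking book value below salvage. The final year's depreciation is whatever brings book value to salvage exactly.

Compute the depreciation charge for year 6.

Depreciable base = $112,711 − $13,000 = $99,711.
Year 1: DB = ⌊$112,711 × 150%/8⌋ = $21,133; SL = ⌊$99,711/8⌋ = $12,463 → take DB $21,133. Book value $91,578.
Year 2: DB = ⌊$91,578 × 150%/8⌋ = $17,170; SL = ⌊$78,578/7⌋ = $11,225 → take DB $17,170. Book value $74,408.
Year 3: DB = ⌊$74,408 × 150%/8⌋ = $13,951; SL = ⌊$61,408/6⌋ = $10,234 → take DB $13,951. Book value $60,457.
Year 4: DB = ⌊$60,457 × 150%/8⌋ = $11,335; SL = ⌊$47,457/5⌋ = $9,491 → take DB $11,335. Book value $49,122.
Year 5: DB = ⌊$49,122 × 150%/8⌋ = $9,210; SL = ⌊$36,122/4⌋ = $9,030 → take DB $9,210. Book value $39,912.
Year 6: DB = ⌊$39,912 × 150%/8⌋ = $7,483; SL = ⌊$26,912/3⌋ = $8,970 → take SL $8,970. Book value $30,942.

$8,970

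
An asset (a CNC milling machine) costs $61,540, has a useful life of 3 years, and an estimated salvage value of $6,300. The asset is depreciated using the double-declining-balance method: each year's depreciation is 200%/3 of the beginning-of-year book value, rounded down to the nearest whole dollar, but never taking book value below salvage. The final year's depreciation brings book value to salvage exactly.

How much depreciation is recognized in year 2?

Depreciable base = $61,540 − $6,300 = $55,240.
Year 1: ⌊$61,540 × 200%/3⌋ = $41,026. Book value $20,514.
Year 2: ⌊$20,514 × 200%/3⌋ = $13,676. Book value $6,838.

$13,676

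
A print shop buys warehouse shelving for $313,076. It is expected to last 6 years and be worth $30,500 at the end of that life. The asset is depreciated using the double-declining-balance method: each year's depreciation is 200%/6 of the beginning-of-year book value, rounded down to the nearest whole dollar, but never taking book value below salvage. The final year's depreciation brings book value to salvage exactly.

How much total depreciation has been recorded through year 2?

Depreciable base = $313,076 − $30,500 = $282,576.
Year 1: ⌊$313,076 × 200%/6⌋ = $104,358. Book value $208,718.
Year 2: ⌊$208,718 × 200%/6⌋ = $69,572. Book value $139,146.
Accumulated through year 2 = $313,076 − $139,146 = $173,930.

$173,930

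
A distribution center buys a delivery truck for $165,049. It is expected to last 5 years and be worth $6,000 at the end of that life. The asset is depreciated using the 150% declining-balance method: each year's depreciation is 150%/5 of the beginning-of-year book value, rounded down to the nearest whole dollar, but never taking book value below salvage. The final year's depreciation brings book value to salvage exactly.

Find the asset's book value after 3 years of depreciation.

$56,613

Depreciable base = $165,049 − $6,000 = $159,049.
Year 1: ⌊$165,049 × 150%/5⌋ = $49,514. Book value $115,535.
Year 2: ⌊$115,535 × 150%/5⌋ = $34,660. Book value $80,875.
Year 3: ⌊$80,875 × 150%/5⌋ = $24,262. Book value $56,613.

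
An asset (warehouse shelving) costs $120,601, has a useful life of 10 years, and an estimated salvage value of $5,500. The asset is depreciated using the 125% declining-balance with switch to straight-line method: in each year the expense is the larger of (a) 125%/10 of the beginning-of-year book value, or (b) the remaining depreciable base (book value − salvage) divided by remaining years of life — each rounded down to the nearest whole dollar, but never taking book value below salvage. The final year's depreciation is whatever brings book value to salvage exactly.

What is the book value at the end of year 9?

Depreciable base = $120,601 − $5,500 = $115,101.
Year 1: DB = ⌊$120,601 × 125%/10⌋ = $15,075; SL = ⌊$115,101/10⌋ = $11,510 → take DB $15,075. Book value $105,526.
Year 2: DB = ⌊$105,526 × 125%/10⌋ = $13,190; SL = ⌊$100,026/9⌋ = $11,114 → take DB $13,190. Book value $92,336.
Year 3: DB = ⌊$92,336 × 125%/10⌋ = $11,542; SL = ⌊$86,836/8⌋ = $10,854 → take DB $11,542. Book value $80,794.
Year 4: DB = ⌊$80,794 × 125%/10⌋ = $10,099; SL = ⌊$75,294/7⌋ = $10,756 → take SL $10,756. Book value $70,038.
Year 5: DB = ⌊$70,038 × 125%/10⌋ = $8,754; SL = ⌊$64,538/6⌋ = $10,756 → take SL $10,756. Book value $59,282.
Year 6: DB = ⌊$59,282 × 125%/10⌋ = $7,410; SL = ⌊$53,782/5⌋ = $10,756 → take SL $10,756. Book value $48,526.
Year 7: DB = ⌊$48,526 × 125%/10⌋ = $6,065; SL = ⌊$43,026/4⌋ = $10,756 → take SL $10,756. Book value $37,770.
Year 8: DB = ⌊$37,770 × 125%/10⌋ = $4,721; SL = ⌊$32,270/3⌋ = $10,756 → take SL $10,756. Book value $27,014.
Year 9: DB = ⌊$27,014 × 125%/10⌋ = $3,376; SL = ⌊$21,514/2⌋ = $10,757 → take SL $10,757. Book value $16,257.

$16,257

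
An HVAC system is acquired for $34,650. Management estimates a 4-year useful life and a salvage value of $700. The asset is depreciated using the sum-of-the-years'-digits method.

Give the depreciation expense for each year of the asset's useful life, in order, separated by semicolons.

$13,580; $10,185; $6,790; $3,395

Depreciable base = $34,650 − $700 = $33,950.
Sum of the years' digits = 4+3+2+1 = 10.
Year 1: $33,950 × 4/10 = $13,580. Book value $21,070.
Year 2: $33,950 × 3/10 = $10,185. Book value $10,885.
Year 3: $33,950 × 2/10 = $6,790. Book value $4,095.
Year 4: $33,950 × 1/10 = $3,395. Book value $700.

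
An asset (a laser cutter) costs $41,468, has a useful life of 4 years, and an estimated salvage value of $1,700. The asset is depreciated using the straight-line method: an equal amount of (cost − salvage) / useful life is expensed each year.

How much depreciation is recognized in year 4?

Depreciable base = $41,468 − $1,700 = $39,768.
Annual expense = $39,768 / 4 = $9,942.

$9,942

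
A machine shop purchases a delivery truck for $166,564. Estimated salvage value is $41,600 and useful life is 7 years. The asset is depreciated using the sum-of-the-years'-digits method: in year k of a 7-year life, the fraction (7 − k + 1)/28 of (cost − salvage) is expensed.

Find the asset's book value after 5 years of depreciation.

Depreciable base = $166,564 − $41,600 = $124,964.
Sum of the years' digits = 7+6+5+4+3+2+1 = 28.
Year 1: $124,964 × 7/28 = $31,241. Book value $135,323.
Year 2: $124,964 × 6/28 = $26,778. Book value $108,545.
Year 3: $124,964 × 5/28 = $22,315. Book value $86,230.
Year 4: $124,964 × 4/28 = $17,852. Book value $68,378.
Year 5: $124,964 × 3/28 = $13,389. Book value $54,989.

$54,989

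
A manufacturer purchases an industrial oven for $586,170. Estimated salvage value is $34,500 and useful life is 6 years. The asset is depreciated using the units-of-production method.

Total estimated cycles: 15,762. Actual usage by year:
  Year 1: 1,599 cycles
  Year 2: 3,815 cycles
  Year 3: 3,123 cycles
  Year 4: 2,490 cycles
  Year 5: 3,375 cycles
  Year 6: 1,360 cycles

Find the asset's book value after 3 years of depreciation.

Depreciable base = $586,170 − $34,500 = $551,670.
Rate = $551,670 / 15,762 cycles = $35 per cycle.
Year 1: 1,599 × $35 = $55,965. Book value $530,205.
Year 2: 3,815 × $35 = $133,525. Book value $396,680.
Year 3: 3,123 × $35 = $109,305. Book value $287,375.

$287,375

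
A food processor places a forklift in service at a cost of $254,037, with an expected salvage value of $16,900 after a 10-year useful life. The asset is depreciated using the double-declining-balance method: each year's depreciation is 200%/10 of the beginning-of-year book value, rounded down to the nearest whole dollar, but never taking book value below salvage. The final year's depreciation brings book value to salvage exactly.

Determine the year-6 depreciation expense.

$16,648

Depreciable base = $254,037 − $16,900 = $237,137.
Year 1: ⌊$254,037 × 200%/10⌋ = $50,807. Book value $203,230.
Year 2: ⌊$203,230 × 200%/10⌋ = $40,646. Book value $162,584.
Year 3: ⌊$162,584 × 200%/10⌋ = $32,516. Book value $130,068.
Year 4: ⌊$130,068 × 200%/10⌋ = $26,013. Book value $104,055.
Year 5: ⌊$104,055 × 200%/10⌋ = $20,811. Book value $83,244.
Year 6: ⌊$83,244 × 200%/10⌋ = $16,648. Book value $66,596.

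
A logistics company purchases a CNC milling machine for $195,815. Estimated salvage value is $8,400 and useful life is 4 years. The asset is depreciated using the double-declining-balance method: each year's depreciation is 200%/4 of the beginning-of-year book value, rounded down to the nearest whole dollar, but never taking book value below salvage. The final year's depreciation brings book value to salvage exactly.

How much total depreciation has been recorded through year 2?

Depreciable base = $195,815 − $8,400 = $187,415.
Year 1: ⌊$195,815 × 200%/4⌋ = $97,907. Book value $97,908.
Year 2: ⌊$97,908 × 200%/4⌋ = $48,954. Book value $48,954.
Accumulated through year 2 = $195,815 − $48,954 = $146,861.

$146,861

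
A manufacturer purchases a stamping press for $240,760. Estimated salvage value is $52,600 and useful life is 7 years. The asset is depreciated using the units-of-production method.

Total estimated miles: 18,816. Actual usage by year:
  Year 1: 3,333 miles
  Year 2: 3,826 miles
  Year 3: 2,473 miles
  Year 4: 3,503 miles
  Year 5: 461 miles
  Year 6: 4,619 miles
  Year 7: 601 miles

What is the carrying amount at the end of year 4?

Depreciable base = $240,760 − $52,600 = $188,160.
Rate = $188,160 / 18,816 miles = $10 per mile.
Year 1: 3,333 × $10 = $33,330. Book value $207,430.
Year 2: 3,826 × $10 = $38,260. Book value $169,170.
Year 3: 2,473 × $10 = $24,730. Book value $144,440.
Year 4: 3,503 × $10 = $35,030. Book value $109,410.

$109,410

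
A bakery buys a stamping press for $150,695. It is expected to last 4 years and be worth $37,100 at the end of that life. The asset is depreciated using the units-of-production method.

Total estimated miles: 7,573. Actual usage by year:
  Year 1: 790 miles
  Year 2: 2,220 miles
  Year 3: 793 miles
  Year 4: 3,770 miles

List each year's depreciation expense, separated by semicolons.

Depreciable base = $150,695 − $37,100 = $113,595.
Rate = $113,595 / 7,573 miles = $15 per mile.
Year 1: 790 × $15 = $11,850. Book value $138,845.
Year 2: 2,220 × $15 = $33,300. Book value $105,545.
Year 3: 793 × $15 = $11,895. Book value $93,650.
Year 4: 3,770 × $15 = $56,550. Book value $37,100.

$11,850; $33,300; $11,895; $56,550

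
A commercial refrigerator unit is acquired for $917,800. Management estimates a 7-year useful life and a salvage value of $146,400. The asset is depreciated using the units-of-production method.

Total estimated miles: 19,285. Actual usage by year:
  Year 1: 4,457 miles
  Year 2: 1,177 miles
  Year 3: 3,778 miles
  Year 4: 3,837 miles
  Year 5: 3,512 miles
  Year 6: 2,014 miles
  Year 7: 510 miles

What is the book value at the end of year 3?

Depreciable base = $917,800 − $146,400 = $771,400.
Rate = $771,400 / 19,285 miles = $40 per mile.
Year 1: 4,457 × $40 = $178,280. Book value $739,520.
Year 2: 1,177 × $40 = $47,080. Book value $692,440.
Year 3: 3,778 × $40 = $151,120. Book value $541,320.

$541,320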